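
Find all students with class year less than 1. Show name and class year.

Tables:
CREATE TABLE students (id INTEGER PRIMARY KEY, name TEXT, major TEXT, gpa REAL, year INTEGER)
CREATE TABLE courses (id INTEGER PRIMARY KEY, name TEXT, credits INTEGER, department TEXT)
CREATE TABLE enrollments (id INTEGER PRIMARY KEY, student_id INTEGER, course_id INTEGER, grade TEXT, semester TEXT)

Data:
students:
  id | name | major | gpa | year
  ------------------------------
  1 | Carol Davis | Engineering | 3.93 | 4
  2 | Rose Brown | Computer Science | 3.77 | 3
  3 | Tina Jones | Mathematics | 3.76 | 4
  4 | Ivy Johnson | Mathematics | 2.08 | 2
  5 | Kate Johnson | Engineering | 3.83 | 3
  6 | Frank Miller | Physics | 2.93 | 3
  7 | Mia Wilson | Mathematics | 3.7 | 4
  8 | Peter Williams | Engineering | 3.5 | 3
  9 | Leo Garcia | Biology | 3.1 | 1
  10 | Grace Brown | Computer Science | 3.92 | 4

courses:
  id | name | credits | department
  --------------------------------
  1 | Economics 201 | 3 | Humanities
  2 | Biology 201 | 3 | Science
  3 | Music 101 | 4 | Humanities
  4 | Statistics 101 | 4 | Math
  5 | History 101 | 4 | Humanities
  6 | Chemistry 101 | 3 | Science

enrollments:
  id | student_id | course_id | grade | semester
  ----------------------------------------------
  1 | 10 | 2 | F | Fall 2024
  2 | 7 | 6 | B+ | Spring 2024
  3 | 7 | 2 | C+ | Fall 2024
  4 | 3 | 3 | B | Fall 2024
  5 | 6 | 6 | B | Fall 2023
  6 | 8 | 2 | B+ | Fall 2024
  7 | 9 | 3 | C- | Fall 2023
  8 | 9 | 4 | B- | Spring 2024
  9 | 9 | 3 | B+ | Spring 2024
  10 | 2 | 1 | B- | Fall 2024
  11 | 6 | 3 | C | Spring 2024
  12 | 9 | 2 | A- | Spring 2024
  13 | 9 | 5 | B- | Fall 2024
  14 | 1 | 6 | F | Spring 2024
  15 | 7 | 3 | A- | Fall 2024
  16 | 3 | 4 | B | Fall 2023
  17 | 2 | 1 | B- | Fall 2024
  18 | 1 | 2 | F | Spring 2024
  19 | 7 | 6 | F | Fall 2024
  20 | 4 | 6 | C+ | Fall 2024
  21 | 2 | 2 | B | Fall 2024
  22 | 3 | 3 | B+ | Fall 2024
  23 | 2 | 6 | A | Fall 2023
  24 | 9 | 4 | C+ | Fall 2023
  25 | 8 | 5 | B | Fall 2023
SELECT name, year FROM students WHERE year < 1

Execution result:
(no rows)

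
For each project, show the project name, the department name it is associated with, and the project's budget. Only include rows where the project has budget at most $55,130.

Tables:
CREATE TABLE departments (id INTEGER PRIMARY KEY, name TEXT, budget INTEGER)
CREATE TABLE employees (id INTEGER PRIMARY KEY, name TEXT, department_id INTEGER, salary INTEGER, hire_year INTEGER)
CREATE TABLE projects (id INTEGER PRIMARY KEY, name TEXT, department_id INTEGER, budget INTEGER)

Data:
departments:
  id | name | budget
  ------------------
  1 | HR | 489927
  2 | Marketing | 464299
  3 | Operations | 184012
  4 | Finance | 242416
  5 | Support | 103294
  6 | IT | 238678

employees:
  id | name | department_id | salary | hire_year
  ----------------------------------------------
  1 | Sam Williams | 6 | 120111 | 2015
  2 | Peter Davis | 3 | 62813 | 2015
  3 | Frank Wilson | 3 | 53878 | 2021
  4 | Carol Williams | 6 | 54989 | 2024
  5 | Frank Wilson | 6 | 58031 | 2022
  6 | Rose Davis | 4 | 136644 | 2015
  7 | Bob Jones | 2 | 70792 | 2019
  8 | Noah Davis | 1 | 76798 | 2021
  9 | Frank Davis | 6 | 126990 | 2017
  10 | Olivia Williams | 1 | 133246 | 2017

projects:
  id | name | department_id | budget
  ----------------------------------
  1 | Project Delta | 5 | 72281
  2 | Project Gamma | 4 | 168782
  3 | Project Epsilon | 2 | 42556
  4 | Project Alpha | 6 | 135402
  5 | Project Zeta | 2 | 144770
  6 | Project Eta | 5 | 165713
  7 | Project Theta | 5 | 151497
SELECT c.name, p.name AS department, c.budget FROM projects c JOIN departments p ON c.department_id = p.id WHERE c.budget <= 55130

Execution result:
name | department | budget
Project Epsilon | Marketing | 42556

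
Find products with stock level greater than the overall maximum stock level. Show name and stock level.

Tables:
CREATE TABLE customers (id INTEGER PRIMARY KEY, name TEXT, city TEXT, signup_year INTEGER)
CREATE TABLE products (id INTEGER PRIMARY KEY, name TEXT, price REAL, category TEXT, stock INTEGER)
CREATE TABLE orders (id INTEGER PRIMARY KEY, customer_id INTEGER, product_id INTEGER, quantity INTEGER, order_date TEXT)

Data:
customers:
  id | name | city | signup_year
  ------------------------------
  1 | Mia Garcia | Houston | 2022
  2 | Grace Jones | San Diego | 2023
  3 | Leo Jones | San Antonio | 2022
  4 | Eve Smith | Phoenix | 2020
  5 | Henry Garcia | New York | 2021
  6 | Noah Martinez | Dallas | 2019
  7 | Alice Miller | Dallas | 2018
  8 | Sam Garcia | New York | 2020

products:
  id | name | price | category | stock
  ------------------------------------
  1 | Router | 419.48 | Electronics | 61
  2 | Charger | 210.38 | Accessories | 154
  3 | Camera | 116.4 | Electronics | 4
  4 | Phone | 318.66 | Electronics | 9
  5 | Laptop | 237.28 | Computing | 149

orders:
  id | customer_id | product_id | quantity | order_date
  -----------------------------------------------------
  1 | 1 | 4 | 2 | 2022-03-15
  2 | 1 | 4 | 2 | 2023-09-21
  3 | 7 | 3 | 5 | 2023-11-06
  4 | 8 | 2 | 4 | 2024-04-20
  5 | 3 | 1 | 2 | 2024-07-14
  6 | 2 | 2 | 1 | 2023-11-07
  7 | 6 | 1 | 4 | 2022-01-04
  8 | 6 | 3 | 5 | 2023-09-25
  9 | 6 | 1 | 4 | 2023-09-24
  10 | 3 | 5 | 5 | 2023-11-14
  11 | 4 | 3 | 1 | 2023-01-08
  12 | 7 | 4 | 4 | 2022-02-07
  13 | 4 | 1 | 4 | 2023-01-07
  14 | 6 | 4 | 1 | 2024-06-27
SELECT name, stock FROM products WHERE stock > (SELECT MAX(stock) FROM products)

Execution result:
(no rows)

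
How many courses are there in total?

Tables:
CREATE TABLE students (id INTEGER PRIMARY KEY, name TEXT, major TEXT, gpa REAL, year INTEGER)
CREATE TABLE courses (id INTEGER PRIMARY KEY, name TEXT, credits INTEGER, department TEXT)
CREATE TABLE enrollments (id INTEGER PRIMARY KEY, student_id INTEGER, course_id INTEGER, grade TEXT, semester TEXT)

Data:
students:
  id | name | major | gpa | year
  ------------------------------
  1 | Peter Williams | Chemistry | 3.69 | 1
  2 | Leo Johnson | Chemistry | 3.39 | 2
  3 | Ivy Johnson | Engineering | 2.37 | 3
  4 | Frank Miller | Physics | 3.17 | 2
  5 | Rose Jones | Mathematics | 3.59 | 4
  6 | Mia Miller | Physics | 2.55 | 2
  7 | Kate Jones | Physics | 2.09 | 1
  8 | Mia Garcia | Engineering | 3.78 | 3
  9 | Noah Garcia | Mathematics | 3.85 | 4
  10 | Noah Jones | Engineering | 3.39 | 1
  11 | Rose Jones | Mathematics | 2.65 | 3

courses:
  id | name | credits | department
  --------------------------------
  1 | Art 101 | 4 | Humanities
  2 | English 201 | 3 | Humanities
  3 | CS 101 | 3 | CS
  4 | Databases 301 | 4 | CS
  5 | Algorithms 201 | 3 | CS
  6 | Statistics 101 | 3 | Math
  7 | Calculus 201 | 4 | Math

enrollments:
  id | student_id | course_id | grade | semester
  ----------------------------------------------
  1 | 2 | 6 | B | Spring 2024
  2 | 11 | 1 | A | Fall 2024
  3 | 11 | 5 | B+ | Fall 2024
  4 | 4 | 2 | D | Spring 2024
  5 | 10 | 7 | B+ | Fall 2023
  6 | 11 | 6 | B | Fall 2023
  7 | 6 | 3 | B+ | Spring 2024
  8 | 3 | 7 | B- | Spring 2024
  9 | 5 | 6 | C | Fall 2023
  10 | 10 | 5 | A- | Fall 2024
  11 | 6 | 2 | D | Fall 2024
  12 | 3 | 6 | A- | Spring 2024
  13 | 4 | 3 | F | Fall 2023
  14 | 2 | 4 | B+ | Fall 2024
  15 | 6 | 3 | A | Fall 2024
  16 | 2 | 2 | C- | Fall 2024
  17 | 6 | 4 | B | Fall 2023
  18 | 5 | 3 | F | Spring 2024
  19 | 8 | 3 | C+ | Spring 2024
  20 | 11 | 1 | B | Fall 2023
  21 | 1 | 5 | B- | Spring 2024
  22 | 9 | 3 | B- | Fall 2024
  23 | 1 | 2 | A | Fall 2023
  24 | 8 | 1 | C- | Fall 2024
SELECT COUNT(*) FROM courses

Execution result:
7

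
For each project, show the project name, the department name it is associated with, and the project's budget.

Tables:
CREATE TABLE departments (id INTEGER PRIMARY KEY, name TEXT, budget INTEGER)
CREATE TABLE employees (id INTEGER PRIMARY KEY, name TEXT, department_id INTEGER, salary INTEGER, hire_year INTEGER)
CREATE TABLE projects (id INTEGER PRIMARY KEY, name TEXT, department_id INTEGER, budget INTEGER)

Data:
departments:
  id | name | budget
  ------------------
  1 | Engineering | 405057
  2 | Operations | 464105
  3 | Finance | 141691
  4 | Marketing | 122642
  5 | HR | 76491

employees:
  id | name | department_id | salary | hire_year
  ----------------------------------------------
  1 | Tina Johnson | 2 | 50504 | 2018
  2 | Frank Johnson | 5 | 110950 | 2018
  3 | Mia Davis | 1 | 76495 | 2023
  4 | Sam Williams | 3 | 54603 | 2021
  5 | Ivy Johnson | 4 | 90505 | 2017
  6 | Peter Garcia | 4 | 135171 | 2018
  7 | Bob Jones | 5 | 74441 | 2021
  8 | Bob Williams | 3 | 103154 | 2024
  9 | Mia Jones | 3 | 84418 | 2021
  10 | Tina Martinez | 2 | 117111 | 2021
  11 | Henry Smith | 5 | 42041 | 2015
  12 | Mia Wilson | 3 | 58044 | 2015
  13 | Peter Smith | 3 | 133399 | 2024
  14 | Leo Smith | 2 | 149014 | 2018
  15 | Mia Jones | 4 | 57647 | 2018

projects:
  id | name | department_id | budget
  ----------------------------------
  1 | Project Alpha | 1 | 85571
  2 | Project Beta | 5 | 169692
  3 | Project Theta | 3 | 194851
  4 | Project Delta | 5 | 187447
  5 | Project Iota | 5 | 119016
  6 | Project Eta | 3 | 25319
SELECT c.name, p.name AS department, c.budget FROM projects c JOIN departments p ON c.department_id = p.id

Execution result:
name | department | budget
Project Alpha | Engineering | 85571
Project Beta | HR | 169692
Project Theta | Finance | 194851
Project Delta | HR | 187447
Project Iota | HR | 119016
Project Eta | Finance | 25319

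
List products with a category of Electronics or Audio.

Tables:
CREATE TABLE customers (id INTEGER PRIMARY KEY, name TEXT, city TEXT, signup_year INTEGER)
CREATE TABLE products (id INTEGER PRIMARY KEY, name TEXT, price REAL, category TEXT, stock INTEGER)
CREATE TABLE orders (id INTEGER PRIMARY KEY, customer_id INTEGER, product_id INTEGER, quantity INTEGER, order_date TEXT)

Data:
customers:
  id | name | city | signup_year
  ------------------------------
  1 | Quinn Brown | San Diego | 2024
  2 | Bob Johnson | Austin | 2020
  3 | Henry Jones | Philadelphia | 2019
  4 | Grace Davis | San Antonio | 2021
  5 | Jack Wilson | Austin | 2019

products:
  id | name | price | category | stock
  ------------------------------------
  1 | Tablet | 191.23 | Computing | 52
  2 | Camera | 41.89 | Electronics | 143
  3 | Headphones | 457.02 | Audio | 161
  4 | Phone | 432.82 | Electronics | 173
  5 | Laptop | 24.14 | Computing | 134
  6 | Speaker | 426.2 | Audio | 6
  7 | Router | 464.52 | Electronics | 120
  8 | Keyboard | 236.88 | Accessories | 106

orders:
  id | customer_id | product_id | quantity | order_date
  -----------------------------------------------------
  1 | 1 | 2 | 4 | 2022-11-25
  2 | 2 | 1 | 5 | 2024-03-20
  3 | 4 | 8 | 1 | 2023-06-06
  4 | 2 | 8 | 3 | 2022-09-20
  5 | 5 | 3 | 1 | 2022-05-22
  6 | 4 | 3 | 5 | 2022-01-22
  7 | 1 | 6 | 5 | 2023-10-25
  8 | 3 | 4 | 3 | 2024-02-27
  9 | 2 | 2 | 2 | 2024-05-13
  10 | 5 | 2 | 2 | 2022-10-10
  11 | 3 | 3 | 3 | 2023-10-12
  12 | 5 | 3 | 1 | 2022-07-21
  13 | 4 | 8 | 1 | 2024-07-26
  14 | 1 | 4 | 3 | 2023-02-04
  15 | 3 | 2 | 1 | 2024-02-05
SELECT name, category FROM products WHERE category IN ('Electronics', 'Audio')

Execution result:
name | category
Camera | Electronics
Headphones | Audio
Phone | Electronics
Speaker | Audio
Router | Electronics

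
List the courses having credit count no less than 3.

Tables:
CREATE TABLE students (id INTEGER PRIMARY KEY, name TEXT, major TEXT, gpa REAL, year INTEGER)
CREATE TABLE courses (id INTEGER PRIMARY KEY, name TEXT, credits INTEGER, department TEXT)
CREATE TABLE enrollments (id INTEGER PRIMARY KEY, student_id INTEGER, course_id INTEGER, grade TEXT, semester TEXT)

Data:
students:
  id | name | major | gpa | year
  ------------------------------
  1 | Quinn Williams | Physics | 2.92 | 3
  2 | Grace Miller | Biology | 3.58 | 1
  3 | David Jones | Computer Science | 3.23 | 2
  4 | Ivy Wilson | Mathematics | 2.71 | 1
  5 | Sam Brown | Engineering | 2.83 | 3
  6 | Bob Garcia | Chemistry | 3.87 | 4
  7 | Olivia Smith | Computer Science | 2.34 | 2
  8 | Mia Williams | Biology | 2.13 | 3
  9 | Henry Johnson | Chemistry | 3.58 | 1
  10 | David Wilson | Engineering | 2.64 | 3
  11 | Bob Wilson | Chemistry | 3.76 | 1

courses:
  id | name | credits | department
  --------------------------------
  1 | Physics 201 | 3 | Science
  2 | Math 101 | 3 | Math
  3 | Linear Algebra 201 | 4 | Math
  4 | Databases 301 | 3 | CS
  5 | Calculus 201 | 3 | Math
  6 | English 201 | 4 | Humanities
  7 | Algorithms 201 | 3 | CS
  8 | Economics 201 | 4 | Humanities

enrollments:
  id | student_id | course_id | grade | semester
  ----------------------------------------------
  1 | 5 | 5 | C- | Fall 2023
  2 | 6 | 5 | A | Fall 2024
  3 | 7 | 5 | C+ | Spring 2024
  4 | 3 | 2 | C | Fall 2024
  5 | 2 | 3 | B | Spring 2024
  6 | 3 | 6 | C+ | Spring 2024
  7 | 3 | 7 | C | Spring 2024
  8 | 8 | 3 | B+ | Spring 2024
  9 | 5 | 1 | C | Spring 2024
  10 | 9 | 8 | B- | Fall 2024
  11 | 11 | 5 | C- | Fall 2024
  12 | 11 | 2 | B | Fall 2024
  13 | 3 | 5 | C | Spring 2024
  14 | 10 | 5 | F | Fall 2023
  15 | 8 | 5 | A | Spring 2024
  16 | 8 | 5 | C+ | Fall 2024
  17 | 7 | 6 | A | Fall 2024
SELECT name, credits FROM courses WHERE credits >= 3

Execution result:
name | credits
Physics 201 | 3
Math 101 | 3
Linear Algebra 201 | 4
Databases 301 | 3
Calculus 201 | 3
English 201 | 4
Algorithms 201 | 3
Economics 201 | 4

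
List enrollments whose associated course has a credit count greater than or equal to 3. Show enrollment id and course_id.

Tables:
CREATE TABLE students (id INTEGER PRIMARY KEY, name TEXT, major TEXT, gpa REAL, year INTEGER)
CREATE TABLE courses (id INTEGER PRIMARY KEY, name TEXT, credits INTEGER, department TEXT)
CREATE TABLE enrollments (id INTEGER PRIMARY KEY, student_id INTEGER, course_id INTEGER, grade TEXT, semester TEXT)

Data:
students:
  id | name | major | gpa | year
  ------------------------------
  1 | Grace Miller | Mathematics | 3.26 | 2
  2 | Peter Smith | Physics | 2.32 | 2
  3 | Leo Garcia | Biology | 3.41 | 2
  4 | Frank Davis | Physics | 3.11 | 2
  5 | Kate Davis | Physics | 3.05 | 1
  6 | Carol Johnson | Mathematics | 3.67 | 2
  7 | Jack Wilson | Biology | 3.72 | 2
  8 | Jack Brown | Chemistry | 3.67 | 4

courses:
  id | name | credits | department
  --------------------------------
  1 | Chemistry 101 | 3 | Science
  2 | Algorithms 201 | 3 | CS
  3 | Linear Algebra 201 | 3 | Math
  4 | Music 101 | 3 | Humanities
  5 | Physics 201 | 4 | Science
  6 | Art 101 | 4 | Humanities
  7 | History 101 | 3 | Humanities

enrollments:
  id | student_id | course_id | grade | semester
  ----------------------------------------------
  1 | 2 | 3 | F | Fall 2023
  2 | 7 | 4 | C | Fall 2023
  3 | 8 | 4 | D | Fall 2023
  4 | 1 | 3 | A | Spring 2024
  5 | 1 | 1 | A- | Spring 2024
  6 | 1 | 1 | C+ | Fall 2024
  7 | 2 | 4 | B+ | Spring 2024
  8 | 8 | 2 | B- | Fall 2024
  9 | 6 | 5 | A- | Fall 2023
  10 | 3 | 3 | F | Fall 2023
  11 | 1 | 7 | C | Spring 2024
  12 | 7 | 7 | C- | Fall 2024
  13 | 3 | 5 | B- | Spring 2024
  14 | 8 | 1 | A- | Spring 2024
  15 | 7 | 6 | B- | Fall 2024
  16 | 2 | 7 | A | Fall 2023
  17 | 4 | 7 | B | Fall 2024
SELECT id, course_id FROM enrollments WHERE course_id IN (SELECT id FROM courses WHERE credits >= 3)

Execution result:
id | course_id
1 | 3
2 | 4
3 | 4
4 | 3
5 | 1
6 | 1
7 | 4
8 | 2
9 | 5
10 | 3
11 | 7
12 | 7
13 | 5
14 | 1
15 | 6
16 | 7
17 | 7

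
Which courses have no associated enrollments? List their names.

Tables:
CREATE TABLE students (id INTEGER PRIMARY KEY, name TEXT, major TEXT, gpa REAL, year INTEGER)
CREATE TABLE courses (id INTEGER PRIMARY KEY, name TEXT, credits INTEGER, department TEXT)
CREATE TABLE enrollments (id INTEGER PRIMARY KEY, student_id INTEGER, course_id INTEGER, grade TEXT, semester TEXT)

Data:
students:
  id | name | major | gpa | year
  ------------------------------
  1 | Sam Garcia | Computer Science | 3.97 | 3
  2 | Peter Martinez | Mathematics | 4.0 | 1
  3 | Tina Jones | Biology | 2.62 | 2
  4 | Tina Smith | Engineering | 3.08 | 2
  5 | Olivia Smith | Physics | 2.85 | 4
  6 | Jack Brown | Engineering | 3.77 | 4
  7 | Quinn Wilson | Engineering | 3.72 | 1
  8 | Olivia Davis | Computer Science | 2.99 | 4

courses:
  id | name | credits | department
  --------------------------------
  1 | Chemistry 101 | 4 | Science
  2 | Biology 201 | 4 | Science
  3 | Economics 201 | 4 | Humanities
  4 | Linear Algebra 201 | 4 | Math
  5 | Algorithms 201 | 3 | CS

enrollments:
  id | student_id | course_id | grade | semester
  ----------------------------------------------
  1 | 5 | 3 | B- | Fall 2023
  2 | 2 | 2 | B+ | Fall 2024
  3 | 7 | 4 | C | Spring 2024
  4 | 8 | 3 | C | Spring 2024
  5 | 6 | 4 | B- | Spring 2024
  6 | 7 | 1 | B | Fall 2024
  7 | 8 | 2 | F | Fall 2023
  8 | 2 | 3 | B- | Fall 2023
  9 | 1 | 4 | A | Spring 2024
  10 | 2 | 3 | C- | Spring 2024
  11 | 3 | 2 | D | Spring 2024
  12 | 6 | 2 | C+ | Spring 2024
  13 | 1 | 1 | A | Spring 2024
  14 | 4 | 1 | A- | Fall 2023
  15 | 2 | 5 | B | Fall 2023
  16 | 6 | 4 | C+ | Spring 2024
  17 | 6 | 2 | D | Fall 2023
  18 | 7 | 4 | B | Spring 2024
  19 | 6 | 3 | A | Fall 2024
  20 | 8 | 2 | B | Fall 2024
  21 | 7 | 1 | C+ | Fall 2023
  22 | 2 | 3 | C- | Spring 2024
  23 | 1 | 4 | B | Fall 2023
SELECT p.name FROM courses p LEFT JOIN enrollments c ON c.course_id = p.id WHERE c.id IS NULL

Execution result:
(no rows)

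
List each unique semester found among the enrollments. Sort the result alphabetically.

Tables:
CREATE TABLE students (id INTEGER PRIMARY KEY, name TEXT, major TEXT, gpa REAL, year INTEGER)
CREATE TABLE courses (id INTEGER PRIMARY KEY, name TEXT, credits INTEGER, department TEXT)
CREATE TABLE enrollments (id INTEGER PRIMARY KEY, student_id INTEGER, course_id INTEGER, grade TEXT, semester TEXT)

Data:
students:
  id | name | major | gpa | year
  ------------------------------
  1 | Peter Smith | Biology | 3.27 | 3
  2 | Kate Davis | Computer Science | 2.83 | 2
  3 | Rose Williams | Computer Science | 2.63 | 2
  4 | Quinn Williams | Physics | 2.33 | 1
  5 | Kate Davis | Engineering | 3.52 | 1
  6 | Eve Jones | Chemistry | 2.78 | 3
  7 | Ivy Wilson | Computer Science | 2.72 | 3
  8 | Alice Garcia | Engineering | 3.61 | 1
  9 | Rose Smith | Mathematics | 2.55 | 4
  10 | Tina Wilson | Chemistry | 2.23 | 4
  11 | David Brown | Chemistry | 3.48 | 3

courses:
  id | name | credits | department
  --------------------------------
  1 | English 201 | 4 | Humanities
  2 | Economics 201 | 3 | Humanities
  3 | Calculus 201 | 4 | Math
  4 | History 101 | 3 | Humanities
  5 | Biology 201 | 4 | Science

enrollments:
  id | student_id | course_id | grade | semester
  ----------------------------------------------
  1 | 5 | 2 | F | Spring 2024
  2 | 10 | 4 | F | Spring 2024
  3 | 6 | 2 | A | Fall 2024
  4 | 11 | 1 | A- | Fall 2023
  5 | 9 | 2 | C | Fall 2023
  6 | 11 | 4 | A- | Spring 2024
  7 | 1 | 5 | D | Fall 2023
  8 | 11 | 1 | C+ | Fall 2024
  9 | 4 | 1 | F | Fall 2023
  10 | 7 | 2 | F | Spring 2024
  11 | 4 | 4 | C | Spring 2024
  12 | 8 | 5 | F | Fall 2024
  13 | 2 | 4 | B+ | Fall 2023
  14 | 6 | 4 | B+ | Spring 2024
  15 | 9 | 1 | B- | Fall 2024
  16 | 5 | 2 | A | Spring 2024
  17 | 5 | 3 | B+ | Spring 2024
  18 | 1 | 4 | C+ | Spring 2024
SELECT DISTINCT semester FROM enrollments ORDER BY semester

Execution result:
semester
Fall 2023
Fall 2024
Spring 2024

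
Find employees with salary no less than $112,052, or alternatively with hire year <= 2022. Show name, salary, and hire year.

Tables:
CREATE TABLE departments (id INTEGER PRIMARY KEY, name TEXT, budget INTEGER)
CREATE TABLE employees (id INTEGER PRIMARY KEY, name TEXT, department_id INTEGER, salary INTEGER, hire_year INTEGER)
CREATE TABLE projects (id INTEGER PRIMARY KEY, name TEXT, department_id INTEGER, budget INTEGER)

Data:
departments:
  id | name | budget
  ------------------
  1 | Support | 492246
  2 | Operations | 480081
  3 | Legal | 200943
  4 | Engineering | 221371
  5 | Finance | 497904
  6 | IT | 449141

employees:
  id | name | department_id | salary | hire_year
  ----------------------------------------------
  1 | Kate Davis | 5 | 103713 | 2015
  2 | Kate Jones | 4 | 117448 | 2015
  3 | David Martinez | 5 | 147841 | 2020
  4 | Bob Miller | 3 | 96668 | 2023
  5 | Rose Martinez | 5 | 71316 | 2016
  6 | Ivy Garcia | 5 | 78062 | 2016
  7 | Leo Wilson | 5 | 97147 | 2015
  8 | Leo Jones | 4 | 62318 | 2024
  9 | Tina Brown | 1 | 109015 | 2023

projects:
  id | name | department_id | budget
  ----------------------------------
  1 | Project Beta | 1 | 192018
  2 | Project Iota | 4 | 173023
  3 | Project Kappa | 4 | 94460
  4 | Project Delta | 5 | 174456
SELECT name, salary, hire_year FROM employees WHERE salary >= 112052 OR hire_year <= 2022

Execution result:
name | salary | hire_year
Kate Davis | 103713 | 2015
Kate Jones | 117448 | 2015
David Martinez | 147841 | 2020
Rose Martinez | 71316 | 2016
Ivy Garcia | 78062 | 2016
Leo Wilson | 97147 | 2015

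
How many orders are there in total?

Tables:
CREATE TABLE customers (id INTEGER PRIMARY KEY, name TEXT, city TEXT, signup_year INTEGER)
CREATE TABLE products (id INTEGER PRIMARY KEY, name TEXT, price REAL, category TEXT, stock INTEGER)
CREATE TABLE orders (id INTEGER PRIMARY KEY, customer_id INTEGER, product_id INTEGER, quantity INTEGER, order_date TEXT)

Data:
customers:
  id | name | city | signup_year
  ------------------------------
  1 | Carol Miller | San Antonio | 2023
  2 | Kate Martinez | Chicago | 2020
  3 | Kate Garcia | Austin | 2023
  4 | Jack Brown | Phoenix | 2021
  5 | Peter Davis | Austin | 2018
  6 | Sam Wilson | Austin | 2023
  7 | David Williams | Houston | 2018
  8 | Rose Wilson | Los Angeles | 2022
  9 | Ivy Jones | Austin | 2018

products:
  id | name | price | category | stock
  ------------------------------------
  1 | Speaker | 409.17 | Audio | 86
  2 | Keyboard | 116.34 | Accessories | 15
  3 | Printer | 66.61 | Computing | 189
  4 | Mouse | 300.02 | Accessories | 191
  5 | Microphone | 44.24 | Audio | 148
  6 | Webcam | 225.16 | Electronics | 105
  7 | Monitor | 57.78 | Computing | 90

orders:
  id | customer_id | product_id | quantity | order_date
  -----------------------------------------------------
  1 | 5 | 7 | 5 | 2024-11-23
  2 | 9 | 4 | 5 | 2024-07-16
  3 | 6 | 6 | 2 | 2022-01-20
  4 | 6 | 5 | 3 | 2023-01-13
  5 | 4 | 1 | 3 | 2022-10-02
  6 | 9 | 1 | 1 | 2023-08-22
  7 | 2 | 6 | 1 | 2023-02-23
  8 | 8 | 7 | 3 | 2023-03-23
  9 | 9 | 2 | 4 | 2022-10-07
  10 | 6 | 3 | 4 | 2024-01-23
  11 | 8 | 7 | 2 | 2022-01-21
SELECT COUNT(*) FROM orders

Execution result:
11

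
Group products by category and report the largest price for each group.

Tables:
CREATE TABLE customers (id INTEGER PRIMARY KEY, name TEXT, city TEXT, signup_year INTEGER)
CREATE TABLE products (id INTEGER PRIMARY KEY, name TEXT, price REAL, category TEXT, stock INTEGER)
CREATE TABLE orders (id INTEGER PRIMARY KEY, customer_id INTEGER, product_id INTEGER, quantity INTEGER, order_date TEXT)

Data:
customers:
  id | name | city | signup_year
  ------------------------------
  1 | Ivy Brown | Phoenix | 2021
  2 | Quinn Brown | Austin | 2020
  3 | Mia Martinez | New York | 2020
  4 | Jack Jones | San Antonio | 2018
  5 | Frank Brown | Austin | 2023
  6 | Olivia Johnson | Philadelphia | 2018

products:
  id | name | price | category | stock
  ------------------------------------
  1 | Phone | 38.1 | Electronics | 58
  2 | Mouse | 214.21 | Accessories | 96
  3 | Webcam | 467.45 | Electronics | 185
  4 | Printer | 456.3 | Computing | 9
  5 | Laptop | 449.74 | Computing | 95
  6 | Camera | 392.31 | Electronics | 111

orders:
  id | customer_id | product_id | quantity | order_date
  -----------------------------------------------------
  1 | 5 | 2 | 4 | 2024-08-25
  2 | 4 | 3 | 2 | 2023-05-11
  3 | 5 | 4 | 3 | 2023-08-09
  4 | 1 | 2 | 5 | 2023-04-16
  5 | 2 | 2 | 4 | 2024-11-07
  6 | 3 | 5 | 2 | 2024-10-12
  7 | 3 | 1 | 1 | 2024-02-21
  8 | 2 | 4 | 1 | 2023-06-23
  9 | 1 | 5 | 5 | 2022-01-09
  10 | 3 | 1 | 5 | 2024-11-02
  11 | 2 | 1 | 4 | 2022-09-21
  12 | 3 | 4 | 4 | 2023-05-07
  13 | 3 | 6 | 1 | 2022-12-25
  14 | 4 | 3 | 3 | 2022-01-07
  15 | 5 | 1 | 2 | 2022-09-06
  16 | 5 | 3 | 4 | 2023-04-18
SELECT category, MAX(price) AS max_price FROM products GROUP BY category

Execution result:
category | max_price
Accessories | 214.21
Computing | 456.30
Electronics | 467.45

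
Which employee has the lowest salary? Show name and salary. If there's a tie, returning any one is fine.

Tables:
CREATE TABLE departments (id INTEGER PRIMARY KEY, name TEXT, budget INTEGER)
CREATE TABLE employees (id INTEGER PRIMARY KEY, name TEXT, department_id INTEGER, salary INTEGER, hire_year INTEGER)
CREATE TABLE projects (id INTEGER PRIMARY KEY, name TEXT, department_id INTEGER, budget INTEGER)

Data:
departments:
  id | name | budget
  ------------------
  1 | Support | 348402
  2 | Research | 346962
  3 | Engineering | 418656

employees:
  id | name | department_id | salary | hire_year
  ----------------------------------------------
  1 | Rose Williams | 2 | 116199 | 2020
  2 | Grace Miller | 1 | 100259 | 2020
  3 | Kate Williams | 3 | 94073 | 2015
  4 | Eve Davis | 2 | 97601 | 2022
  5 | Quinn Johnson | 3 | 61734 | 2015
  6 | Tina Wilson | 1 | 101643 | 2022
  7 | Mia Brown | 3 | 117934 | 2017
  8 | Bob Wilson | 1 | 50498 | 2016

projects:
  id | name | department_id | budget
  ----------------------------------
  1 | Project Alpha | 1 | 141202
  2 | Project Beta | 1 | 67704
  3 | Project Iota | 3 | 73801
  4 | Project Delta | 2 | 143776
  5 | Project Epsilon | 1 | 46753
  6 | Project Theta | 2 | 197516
SELECT name, salary FROM employees ORDER BY salary ASC LIMIT 1

Execution result:
name | salary
Bob Wilson | 50498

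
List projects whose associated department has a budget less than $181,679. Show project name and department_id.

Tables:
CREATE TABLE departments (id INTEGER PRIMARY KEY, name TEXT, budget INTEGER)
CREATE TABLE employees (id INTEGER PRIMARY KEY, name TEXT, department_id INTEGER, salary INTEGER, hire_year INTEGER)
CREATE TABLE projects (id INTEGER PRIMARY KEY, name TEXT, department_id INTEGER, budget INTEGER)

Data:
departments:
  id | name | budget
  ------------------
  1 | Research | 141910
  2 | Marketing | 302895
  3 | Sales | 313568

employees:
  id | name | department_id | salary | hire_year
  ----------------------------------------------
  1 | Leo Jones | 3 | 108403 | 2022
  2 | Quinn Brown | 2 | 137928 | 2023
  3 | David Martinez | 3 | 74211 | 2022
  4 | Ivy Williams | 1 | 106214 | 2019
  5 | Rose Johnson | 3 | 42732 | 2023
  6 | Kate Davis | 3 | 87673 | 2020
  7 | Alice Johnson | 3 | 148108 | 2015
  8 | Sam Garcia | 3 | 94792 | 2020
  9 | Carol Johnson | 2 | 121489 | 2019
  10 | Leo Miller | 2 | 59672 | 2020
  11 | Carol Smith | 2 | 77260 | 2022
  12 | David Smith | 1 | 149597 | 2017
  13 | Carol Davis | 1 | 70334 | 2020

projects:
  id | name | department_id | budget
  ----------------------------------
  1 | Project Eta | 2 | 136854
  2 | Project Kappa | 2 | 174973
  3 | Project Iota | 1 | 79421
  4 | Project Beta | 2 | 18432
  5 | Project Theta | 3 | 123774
SELECT name, department_id FROM projects WHERE department_id IN (SELECT id FROM departments WHERE budget < 181679)

Execution result:
name | department_id
Project Iota | 1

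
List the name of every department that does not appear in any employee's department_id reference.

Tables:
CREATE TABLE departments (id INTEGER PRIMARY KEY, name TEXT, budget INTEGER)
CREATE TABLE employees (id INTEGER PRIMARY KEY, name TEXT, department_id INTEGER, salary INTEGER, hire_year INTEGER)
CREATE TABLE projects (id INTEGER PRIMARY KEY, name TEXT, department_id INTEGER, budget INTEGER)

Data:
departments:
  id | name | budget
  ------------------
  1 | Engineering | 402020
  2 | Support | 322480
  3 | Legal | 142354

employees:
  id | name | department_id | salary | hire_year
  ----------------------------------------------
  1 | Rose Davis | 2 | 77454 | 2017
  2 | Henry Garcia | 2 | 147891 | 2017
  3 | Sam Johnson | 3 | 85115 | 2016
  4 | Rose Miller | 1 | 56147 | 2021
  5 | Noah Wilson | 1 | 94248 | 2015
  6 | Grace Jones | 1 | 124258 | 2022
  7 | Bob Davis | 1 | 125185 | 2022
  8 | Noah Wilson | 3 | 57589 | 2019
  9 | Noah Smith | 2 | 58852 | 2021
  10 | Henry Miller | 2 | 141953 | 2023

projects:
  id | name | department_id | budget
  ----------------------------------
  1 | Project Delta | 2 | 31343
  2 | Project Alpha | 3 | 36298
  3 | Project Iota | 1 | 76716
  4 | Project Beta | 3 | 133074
SELECT p.name FROM departments p LEFT JOIN employees c ON c.department_id = p.id WHERE c.id IS NULL

Execution result:
(no rows)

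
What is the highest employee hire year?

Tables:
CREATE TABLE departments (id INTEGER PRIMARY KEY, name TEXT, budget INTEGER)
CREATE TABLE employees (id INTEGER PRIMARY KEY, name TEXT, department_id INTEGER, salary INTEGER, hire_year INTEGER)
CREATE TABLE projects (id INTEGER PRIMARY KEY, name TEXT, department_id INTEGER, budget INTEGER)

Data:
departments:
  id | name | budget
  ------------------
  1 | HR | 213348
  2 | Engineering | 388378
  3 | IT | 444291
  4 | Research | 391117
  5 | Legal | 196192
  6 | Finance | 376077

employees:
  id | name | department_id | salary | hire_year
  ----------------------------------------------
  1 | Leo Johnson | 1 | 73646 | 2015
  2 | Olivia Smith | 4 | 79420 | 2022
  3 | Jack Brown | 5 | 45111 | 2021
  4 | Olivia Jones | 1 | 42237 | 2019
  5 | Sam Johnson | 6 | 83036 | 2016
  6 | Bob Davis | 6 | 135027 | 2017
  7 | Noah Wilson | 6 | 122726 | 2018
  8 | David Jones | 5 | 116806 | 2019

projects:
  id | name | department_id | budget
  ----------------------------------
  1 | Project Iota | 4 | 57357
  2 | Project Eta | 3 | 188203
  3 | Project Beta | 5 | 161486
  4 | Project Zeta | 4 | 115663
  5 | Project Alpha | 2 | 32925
SELECT MAX(hire_year) FROM employees

Execution result:
2022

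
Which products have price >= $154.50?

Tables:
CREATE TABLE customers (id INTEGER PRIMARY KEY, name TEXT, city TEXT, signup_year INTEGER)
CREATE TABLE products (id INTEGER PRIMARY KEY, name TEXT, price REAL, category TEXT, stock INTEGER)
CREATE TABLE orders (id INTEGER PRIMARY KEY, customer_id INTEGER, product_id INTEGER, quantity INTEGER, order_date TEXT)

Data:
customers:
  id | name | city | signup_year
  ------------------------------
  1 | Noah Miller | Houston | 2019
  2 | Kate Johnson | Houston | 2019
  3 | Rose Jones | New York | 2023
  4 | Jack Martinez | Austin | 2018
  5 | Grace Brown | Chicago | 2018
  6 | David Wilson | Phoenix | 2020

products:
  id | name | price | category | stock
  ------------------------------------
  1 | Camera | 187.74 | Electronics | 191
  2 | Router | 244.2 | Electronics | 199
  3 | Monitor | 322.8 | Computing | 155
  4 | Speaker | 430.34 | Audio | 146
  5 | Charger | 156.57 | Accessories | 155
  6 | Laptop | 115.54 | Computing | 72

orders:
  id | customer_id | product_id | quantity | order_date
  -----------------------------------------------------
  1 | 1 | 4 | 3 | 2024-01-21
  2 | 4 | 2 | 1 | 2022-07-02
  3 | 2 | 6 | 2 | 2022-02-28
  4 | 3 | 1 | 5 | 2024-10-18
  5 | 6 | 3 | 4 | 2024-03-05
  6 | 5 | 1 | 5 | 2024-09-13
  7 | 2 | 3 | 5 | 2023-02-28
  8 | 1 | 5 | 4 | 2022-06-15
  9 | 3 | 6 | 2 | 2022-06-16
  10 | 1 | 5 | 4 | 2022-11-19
SELECT name, price FROM products WHERE price >= 154.5

Execution result:
name | price
Camera | 187.74
Router | 244.20
Monitor | 322.80
Speaker | 430.34
Charger | 156.57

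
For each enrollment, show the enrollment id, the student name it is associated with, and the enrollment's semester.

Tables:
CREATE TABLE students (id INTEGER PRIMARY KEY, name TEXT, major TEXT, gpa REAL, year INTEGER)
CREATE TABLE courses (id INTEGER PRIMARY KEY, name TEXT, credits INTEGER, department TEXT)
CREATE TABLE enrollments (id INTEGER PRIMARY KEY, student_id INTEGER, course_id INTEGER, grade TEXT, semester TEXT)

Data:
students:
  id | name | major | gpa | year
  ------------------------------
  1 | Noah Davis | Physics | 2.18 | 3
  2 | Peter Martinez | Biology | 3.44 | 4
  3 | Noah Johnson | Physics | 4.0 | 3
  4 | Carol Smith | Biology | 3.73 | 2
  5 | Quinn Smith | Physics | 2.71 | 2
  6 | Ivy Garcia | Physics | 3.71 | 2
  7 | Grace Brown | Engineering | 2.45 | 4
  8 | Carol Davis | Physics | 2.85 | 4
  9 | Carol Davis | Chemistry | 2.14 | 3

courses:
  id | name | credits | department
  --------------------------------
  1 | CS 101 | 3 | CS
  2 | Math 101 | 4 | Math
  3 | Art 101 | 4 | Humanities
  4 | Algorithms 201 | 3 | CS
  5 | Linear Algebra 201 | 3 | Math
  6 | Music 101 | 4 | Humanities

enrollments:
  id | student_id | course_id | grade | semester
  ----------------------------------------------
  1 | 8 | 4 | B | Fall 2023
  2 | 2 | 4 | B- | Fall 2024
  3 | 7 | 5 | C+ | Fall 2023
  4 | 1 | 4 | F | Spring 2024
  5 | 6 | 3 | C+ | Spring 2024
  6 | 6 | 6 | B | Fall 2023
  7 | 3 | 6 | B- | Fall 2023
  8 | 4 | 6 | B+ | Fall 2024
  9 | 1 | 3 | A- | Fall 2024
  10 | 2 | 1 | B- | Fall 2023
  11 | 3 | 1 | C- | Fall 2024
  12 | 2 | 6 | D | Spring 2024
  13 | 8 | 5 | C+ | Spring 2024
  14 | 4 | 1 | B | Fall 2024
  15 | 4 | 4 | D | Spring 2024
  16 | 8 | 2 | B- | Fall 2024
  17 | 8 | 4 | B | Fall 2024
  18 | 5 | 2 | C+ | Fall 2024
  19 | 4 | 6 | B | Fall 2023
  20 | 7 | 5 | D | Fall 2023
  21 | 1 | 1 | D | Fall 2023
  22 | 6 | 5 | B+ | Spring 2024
SELECT c.id, p.name AS student, c.semester FROM enrollments c JOIN students p ON c.student_id = p.id

Execution result:
id | student | semester
1 | Carol Davis | Fall 2023
2 | Peter Martinez | Fall 2024
3 | Grace Brown | Fall 2023
4 | Noah Davis | Spring 2024
5 | Ivy Garcia | Spring 2024
6 | Ivy Garcia | Fall 2023
7 | Noah Johnson | Fall 2023
8 | Carol Smith | Fall 2024
9 | Noah Davis | Fall 2024
10 | Peter Martinez | Fall 2023
11 | Noah Johnson | Fall 2024
12 | Peter Martinez | Spring 2024
13 | Carol Davis | Spring 2024
14 | Carol Smith | Fall 2024
15 | Carol Smith | Spring 2024
16 | Carol Davis | Fall 2024
17 | Carol Davis | Fall 2024
18 | Quinn Smith | Fall 2024
19 | Carol Smith | Fall 2023
20 | Grace Brown | Fall 2023
21 | Noah Davis | Fall 2023
22 | Ivy Garcia | Spring 2024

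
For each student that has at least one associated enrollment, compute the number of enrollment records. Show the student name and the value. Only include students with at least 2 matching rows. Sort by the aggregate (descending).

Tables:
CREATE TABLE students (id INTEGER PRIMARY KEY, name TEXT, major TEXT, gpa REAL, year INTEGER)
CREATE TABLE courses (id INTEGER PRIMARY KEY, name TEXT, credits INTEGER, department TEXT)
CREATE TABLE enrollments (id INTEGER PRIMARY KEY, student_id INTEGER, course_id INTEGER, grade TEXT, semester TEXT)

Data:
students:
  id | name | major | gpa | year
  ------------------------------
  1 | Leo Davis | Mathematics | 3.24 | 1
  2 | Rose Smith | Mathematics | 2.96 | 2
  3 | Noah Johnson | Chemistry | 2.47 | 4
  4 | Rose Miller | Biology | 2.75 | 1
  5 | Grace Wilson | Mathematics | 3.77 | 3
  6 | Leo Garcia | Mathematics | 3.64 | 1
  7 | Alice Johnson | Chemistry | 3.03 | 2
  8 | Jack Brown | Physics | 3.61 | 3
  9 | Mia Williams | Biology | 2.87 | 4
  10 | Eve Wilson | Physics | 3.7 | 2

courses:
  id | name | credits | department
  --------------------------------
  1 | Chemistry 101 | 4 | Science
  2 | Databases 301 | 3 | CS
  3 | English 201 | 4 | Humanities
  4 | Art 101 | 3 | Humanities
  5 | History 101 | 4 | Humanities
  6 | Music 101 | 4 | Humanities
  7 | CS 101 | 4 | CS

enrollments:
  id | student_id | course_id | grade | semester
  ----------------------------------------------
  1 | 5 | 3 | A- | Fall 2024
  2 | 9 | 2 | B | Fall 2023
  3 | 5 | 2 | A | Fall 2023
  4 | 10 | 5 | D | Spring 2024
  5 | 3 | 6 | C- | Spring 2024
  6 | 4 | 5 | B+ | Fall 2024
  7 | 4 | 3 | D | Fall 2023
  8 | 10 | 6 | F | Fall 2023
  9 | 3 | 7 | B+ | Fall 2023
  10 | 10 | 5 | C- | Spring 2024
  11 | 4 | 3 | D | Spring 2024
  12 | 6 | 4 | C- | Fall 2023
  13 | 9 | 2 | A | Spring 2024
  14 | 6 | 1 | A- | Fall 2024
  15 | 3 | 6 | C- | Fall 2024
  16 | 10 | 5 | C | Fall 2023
SELECT p.name, COUNT(*) AS n FROM enrollments c JOIN students p ON c.student_id = p.id GROUP BY p.id, p.name HAVING COUNT(*) >= 2 ORDER BY n DESC

Execution result:
name | n
Eve Wilson | 4
Noah Johnson | 3
Rose Miller | 3
Grace Wilson | 2
Leo Garcia | 2
Mia Williams | 2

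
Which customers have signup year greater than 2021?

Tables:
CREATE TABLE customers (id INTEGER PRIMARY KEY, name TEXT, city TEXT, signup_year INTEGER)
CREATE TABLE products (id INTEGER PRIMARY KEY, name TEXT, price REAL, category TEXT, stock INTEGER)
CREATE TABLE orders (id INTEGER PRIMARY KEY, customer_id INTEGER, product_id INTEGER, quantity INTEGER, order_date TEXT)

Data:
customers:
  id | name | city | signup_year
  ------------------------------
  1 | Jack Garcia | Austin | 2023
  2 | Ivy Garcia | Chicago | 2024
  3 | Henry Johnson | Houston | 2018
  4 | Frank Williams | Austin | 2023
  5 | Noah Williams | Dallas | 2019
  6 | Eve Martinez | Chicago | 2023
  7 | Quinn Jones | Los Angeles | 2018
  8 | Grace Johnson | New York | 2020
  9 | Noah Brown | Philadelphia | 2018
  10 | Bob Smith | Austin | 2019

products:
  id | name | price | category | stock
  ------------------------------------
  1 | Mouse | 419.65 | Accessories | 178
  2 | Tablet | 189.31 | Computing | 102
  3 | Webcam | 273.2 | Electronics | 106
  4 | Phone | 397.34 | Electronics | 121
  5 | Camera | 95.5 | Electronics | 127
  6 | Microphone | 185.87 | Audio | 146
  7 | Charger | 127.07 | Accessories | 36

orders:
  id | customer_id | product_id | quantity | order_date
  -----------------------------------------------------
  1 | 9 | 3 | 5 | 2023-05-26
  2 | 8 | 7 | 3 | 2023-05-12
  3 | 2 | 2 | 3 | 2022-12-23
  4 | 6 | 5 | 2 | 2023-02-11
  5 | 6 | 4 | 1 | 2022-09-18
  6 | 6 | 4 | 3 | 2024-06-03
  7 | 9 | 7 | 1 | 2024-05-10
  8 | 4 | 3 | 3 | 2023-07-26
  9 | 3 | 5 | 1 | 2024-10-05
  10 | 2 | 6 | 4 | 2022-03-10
SELECT name, signup_year FROM customers WHERE signup_year > 2021

Execution result:
name | signup_year
Jack Garcia | 2023
Ivy Garcia | 2024
Frank Williams | 2023
Eve Martinez | 2023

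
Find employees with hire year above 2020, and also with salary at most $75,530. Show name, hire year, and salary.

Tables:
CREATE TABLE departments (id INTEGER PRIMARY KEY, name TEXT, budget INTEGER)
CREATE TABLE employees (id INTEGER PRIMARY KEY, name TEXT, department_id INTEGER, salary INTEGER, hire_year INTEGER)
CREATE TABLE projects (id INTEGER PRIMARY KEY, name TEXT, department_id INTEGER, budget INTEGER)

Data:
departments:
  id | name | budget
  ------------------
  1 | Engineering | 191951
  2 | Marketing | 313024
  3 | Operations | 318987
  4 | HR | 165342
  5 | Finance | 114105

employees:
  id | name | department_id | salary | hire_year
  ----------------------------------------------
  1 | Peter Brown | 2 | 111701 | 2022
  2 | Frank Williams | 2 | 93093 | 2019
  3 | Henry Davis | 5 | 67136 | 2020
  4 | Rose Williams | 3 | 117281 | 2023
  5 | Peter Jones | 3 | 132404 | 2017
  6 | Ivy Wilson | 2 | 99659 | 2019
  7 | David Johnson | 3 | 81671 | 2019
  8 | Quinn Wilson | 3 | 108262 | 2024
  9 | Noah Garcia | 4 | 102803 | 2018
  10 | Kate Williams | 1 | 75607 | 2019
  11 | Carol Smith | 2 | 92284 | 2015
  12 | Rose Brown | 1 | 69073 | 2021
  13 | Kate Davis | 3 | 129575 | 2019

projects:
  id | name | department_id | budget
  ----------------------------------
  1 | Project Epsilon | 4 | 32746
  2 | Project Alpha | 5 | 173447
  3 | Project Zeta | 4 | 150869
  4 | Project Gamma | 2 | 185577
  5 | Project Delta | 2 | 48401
SELECT name, hire_year, salary FROM employees WHERE hire_year > 2020 AND salary <= 75530

Execution result:
name | hire_year | salary
Rose Brown | 2021 | 69073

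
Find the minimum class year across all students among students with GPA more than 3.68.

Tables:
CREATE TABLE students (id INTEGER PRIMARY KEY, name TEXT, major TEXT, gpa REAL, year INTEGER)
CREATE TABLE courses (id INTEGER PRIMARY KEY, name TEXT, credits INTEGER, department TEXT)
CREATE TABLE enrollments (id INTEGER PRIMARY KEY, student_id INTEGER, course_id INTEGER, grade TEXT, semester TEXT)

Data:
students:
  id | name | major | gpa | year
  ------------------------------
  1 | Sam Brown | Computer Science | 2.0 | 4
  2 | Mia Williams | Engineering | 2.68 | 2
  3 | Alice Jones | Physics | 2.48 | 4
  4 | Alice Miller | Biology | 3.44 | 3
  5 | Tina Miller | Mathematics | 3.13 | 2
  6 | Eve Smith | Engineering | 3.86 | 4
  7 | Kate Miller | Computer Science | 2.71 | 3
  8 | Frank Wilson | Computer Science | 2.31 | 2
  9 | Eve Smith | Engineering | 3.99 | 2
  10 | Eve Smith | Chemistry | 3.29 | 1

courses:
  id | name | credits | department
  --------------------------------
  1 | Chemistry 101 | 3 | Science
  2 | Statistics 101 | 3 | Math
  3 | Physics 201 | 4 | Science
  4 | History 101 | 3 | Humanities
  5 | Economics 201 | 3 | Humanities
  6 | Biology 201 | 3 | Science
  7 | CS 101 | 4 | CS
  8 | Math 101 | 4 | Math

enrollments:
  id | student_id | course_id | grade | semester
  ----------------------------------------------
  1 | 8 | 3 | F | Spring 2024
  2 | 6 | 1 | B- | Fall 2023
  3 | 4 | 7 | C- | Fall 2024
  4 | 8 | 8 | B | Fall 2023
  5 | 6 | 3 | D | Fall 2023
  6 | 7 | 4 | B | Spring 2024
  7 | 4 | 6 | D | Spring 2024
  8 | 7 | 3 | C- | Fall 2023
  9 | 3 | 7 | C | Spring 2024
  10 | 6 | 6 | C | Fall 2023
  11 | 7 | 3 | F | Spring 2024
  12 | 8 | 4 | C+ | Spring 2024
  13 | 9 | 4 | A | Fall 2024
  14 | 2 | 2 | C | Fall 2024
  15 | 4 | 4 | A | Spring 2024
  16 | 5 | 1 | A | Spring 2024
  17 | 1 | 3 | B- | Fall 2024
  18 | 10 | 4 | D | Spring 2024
SELECT MIN(year) FROM students WHERE gpa > 3.68

Execution result:
2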